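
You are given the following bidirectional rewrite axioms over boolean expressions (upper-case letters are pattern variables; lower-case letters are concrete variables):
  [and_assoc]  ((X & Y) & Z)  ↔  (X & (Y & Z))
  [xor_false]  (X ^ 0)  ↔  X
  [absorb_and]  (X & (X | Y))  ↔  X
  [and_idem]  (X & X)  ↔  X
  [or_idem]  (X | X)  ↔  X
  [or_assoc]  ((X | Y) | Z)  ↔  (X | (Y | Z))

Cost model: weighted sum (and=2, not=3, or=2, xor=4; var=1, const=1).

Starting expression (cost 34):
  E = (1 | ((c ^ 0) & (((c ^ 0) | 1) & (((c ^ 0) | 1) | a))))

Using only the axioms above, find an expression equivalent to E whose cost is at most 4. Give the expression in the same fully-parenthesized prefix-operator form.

step 1: absorb_and (→) rewrites (((c ^ 0) | 1) & (((c ^ 0) | 1) | a)) into ((c ^ 0) | 1), now (1 | ((c ^ 0) & ((c ^ 0) | 1)))
step 2: absorb_and (→) rewrites ((c ^ 0) & ((c ^ 0) | 1)) into (c ^ 0), now (1 | (c ^ 0))
step 3: xor_false (→) rewrites (c ^ 0) into c, reaching cost 4 (bound 4)

(1 | c)   [cost 4]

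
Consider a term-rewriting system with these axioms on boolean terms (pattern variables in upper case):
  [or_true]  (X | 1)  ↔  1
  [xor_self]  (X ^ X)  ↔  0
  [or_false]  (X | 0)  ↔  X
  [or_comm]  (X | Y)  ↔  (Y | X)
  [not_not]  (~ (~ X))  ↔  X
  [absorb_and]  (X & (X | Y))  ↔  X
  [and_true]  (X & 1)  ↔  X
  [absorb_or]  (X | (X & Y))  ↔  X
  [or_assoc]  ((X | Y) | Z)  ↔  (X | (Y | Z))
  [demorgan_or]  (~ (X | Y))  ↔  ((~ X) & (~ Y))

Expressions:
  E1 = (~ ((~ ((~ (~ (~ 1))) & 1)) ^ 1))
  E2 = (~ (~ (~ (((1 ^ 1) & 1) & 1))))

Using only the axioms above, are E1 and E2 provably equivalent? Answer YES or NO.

(1) ((~ (~ (~ 1))) & 1)  =[and_true →]=  (~ (~ (~ 1)))    ⊢ (~ ((~ (~ (~ (~ 1)))) ^ 1))
(2) (~ (~ (~ 1)))  =[not_not →]=  (~ 1)    ⊢ (~ ((~ (~ 1)) ^ 1))
(3) (~ (~ 1))  =[not_not →]=  1    ⊢ (~ (1 ^ 1))
(4) (1 ^ 1)  =[and_true ←]=  ((1 ^ 1) & 1)    ⊢ (~ ((1 ^ 1) & 1))
(5) ((1 ^ 1) & 1)  =[not_not ←]=  (~ (~ ((1 ^ 1) & 1)))    ⊢ (~ (~ (~ ((1 ^ 1) & 1))))
(6) (1 ^ 1)  =[and_true ←]=  ((1 ^ 1) & 1)    ⊢ E2

YES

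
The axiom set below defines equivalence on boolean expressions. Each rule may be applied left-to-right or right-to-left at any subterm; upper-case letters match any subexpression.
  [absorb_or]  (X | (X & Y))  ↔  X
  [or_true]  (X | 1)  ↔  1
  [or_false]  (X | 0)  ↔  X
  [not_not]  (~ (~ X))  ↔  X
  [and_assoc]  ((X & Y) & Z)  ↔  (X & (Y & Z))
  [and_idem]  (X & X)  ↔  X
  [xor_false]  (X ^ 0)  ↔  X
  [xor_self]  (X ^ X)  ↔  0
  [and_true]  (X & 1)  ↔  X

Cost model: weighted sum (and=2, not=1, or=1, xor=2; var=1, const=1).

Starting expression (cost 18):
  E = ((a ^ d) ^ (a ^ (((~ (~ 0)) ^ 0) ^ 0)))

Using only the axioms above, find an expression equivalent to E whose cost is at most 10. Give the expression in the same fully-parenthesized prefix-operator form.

step 1: xor_false (→) rewrites ((~ (~ 0)) ^ 0) into (~ (~ 0)), now ((a ^ d) ^ (a ^ ((~ (~ 0)) ^ 0)))
step 2: not_not (→) rewrites (~ (~ 0)) into 0, now ((a ^ d) ^ (a ^ (0 ^ 0)))
step 3: xor_false (→) rewrites (0 ^ 0) into 0, reaching cost 10 (bound 10)

((a ^ d) ^ (a ^ 0))   [cost 10]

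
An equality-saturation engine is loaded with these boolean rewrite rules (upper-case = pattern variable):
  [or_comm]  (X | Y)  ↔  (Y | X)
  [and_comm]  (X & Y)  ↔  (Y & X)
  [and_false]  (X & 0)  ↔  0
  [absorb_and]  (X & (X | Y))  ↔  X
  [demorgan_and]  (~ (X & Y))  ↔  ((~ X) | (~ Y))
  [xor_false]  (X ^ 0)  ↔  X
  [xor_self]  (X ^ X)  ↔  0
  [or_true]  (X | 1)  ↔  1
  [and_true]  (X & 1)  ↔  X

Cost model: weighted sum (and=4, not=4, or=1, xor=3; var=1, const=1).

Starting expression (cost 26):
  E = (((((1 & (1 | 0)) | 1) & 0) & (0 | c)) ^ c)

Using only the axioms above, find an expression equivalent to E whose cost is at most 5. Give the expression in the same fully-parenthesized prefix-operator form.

(0 ^ c)   [cost 5]

(1) (1 & (1 | 0))  =[absorb_and →]=  1    ⊢ ((((1 | 1) & 0) & (0 | c)) ^ c)
(2) (1 | 1)  =[or_true →]=  1    ⊢ (((1 & 0) & (0 | c)) ^ c)
(3) (1 & 0)  =[and_false →]=  0    ⊢ ((0 & (0 | c)) ^ c)
(4) (0 & (0 | c))  =[absorb_and →]=  0    ⊢ cost 5, within 5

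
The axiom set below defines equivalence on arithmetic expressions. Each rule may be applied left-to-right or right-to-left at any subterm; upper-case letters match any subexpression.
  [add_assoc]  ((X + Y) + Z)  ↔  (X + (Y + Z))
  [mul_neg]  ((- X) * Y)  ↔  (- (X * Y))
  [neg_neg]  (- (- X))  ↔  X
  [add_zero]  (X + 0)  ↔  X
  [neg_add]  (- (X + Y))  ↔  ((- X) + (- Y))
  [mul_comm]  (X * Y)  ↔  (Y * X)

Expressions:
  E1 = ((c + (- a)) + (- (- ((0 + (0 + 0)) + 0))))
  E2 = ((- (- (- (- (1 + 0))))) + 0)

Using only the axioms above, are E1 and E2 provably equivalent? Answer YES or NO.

NO

The axioms are sound identities: if E1 ↔* E2 then E1 and E2 evaluate identically under any assignment.
Under a=0, c=0: E1 evaluates to 0, E2 to 1. Distinct ⇒ no rewrite sequence connects them.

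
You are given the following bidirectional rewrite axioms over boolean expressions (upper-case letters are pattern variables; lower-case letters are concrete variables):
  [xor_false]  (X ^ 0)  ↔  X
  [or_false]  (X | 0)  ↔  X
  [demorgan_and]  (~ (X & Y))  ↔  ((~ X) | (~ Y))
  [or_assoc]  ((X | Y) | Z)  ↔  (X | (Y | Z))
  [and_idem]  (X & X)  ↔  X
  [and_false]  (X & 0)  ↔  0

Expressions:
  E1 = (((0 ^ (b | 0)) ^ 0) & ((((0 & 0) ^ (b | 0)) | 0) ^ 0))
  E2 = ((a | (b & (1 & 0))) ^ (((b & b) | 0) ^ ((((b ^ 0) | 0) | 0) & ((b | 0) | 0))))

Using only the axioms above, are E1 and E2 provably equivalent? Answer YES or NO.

NO

All listed rules preserve value, hence provable equivalence implies equal values everywhere; look for a separating assignment.
a=0, b=1 gives E1 ↦ 1, E2 ↦ 0; values differ ⇒ not provably equivalent.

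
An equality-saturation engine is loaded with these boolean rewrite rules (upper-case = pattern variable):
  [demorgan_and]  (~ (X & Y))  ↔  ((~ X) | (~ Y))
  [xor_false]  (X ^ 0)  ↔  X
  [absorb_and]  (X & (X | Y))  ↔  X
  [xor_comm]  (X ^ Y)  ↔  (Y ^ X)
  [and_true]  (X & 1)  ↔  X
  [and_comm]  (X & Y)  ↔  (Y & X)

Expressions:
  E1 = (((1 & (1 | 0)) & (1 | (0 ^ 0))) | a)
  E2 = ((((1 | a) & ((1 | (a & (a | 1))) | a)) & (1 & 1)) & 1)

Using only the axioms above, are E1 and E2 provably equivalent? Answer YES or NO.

(1) (0 ^ 0)  =[xor_false →]=  0    ⊢ (((1 & (1 | 0)) & (1 | 0)) | a)
(2) (1 & (1 | 0))  =[absorb_and →]=  1    ⊢ ((1 & (1 | 0)) | a)
(3) (1 & (1 | 0))  =[absorb_and →]=  1    ⊢ (1 | a)
(4) (1 | a)  =[and_true ←]=  ((1 | a) & 1)
(5) (1 | a)  =[and_true ←]=  ((1 | a) & 1)    ⊢ (((1 | a) & 1) & 1)
(6) (1 | a)  =[absorb_and ←]=  ((1 | a) & ((1 | a) | a))    ⊢ ((((1 | a) & ((1 | a) | a)) & 1) & 1)
(7) 1  =[and_true ←]=  (1 & 1)    ⊢ ((((1 | a) & ((1 | a) | a)) & (1 & 1)) & 1)
(8) a  =[absorb_and ←]=  (a & (a | 1))    ⊢ E2

YES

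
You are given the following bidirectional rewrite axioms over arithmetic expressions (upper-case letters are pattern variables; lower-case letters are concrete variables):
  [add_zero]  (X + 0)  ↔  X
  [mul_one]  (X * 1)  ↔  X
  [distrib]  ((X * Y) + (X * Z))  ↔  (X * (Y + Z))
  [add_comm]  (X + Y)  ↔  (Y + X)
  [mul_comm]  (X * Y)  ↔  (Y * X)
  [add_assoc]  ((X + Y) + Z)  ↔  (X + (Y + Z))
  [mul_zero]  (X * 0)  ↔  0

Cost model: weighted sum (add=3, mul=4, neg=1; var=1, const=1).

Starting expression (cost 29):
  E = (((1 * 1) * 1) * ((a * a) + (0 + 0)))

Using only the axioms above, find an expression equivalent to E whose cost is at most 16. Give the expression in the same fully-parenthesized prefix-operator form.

(1) (0 + 0)  =[add_zero →]=  0    ⊢ (((1 * 1) * 1) * ((a * a) + 0))
(2) (1 * 1)  =[mul_one →]=  1    ⊢ ((1 * 1) * ((a * a) + 0))
(3) ((a * a) + 0)  =[add_zero →]=  (a * a)    ⊢ cost 16, within 16

((1 * 1) * (a * a))   [cost 16]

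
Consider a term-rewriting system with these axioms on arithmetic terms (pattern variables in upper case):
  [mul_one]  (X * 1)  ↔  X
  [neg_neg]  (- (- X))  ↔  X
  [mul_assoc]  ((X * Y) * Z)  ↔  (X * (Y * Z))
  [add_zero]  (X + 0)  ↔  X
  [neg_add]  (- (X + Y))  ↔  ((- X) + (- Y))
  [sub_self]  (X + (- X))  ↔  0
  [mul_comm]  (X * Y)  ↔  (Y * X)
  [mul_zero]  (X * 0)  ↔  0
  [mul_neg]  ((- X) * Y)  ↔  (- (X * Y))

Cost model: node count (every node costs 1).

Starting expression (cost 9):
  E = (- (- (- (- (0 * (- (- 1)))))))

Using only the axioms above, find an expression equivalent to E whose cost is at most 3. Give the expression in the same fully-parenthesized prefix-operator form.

step 1: neg_neg (→) rewrites (- (- 1)) into 1, now (- (- (- (- (0 * 1)))))
step 2: neg_neg (→) rewrites (- (- (- (- (0 * 1))))) into (- (- (0 * 1)))
step 3: mul_one (→) rewrites (0 * 1) into 0, reaching cost 3 (bound 3)

(- (- 0))   [cost 3]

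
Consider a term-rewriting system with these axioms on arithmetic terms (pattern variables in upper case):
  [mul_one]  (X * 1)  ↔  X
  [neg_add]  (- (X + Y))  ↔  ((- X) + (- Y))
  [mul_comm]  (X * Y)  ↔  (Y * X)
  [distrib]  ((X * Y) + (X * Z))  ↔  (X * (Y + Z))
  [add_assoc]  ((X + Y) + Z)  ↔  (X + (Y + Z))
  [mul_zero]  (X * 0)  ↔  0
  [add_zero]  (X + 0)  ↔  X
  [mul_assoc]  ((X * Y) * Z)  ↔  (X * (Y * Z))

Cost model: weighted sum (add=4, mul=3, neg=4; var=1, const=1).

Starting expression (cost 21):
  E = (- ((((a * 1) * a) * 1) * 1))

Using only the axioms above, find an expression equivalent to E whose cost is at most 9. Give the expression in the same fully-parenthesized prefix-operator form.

step 1: mul_one (→) rewrites (((a * 1) * a) * 1) into ((a * 1) * a), now (- (((a * 1) * a) * 1))
step 2: mul_one (→) rewrites (((a * 1) * a) * 1) into ((a * 1) * a), now (- ((a * 1) * a))
step 3: mul_one (→) rewrites (a * 1) into a, reaching cost 9 (bound 9)

(- (a * a))   [cost 9]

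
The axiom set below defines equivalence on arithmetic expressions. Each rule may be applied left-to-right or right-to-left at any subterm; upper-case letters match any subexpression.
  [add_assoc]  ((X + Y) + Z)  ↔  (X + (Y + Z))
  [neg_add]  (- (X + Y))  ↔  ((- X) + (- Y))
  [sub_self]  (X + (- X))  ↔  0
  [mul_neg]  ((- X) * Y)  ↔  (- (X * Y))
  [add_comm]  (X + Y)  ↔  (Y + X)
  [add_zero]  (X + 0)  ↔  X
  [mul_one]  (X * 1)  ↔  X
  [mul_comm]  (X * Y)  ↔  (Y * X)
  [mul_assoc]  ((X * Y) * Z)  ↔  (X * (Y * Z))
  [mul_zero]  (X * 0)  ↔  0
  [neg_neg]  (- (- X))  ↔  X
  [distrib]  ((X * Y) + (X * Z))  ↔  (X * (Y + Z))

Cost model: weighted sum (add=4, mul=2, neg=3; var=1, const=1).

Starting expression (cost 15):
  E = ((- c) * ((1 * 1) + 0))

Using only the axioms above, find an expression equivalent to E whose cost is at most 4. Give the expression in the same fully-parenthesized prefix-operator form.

1. [mul_one →] (1 * 1)  →  1;  E = ((- c) * (1 + 0))
2. [add_zero →] (1 + 0)  →  1;  E = ((- c) * 1)
3. [mul_one →] ((- c) * 1)  →  (- c);  cost 4 ≤ 4, done

(- c)   [cost 4]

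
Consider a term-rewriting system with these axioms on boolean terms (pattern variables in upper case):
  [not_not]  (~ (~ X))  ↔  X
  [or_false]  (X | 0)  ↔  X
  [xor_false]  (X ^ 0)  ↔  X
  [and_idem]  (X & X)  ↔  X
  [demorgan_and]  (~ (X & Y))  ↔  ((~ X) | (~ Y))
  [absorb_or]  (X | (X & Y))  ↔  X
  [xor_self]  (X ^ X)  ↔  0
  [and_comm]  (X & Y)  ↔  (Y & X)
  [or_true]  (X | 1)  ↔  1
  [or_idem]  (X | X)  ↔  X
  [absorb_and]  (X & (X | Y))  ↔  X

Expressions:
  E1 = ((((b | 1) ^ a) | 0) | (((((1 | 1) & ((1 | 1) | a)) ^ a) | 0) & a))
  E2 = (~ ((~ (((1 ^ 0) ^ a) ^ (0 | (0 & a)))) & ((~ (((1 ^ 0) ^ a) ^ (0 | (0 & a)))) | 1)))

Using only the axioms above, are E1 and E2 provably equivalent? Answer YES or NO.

step 1: absorb_and (→) rewrites ((1 | 1) & ((1 | 1) | a)) into (1 | 1), now ((((b | 1) ^ a) | 0) | ((((1 | 1) ^ a) | 0) & a))
step 2: or_true (→) rewrites (b | 1) into 1, now (((1 ^ a) | 0) | ((((1 | 1) ^ a) | 0) & a))
step 3: or_idem (→) rewrites (1 | 1) into 1, now (((1 ^ a) | 0) | (((1 ^ a) | 0) & a))
step 4: absorb_or (→) rewrites (((1 ^ a) | 0) | (((1 ^ a) | 0) & a)) into ((1 ^ a) | 0)
step 5: or_false (→) rewrites ((1 ^ a) | 0) into (1 ^ a)
step 6: not_not (←) rewrites (1 ^ a) into (~ (~ (1 ^ a)))
step 7: xor_false (←) rewrites 1 into (1 ^ 0), now (~ (~ ((1 ^ 0) ^ a)))
step 8: xor_false (←) rewrites ((1 ^ 0) ^ a) into (((1 ^ 0) ^ a) ^ 0), now (~ (~ (((1 ^ 0) ^ a) ^ 0)))
step 9: absorb_or (←) rewrites 0 into (0 | (0 & a)), now (~ (~ (((1 ^ 0) ^ a) ^ (0 | (0 & a)))))
step 10: absorb_and (←) rewrites (~ (((1 ^ 0) ^ a) ^ (0 | (0 & a)))) into ((~ (((1 ^ 0) ^ a) ^ (0 | (0 & a)))) & ((~ (((1 ^ 0) ^ a) ^ (0 | (0 & a)))) | 1)), which is E2

YES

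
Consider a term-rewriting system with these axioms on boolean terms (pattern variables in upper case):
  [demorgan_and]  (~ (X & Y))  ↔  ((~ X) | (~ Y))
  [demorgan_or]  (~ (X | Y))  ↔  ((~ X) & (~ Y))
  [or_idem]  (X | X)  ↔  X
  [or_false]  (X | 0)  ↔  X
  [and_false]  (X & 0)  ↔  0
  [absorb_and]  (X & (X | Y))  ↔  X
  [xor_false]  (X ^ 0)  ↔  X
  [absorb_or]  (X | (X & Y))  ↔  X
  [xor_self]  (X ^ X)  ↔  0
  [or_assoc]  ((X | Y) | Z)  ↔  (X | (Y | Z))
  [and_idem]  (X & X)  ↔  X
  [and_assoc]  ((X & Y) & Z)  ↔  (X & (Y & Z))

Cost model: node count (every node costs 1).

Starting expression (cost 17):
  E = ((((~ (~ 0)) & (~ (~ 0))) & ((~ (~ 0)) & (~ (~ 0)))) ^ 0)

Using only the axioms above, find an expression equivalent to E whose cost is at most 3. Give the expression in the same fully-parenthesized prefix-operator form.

(~ (~ 0))   [cost 3]

1. [and_idem →] (((~ (~ 0)) & (~ (~ 0))) & ((~ (~ 0)) & (~ (~ 0))))  →  ((~ (~ 0)) & (~ (~ 0)));  E = (((~ (~ 0)) & (~ (~ 0))) ^ 0)
2. [and_idem →] ((~ (~ 0)) & (~ (~ 0)))  →  (~ (~ 0));  E = ((~ (~ 0)) ^ 0)
3. [xor_false →] ((~ (~ 0)) ^ 0)  →  (~ (~ 0));  cost 3 ≤ 3, done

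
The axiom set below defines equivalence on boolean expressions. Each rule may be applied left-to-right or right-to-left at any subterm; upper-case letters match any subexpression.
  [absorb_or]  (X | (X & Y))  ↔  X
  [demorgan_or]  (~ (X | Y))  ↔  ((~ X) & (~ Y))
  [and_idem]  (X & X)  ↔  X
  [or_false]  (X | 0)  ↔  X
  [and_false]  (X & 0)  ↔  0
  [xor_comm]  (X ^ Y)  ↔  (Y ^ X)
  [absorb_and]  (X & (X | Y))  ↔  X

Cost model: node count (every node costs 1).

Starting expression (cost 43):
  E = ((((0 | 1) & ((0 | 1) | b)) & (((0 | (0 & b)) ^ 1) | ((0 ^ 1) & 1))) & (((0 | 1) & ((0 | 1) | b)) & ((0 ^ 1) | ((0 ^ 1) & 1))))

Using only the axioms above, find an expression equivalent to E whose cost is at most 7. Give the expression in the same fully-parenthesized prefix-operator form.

step 1: absorb_or (→) rewrites (0 | (0 & b)) into 0, now ((((0 | 1) & ((0 | 1) | b)) & ((0 ^ 1) | ((0 ^ 1) & 1))) & (((0 | 1) & ((0 | 1) | b)) & ((0 ^ 1) | ((0 ^ 1) & 1))))
step 2: and_idem (→) rewrites ((((0 | 1) & ((0 | 1) | b)) & ((0 ^ 1) | ((0 ^ 1) & 1))) & (((0 | 1) & ((0 | 1) | b)) & ((0 ^ 1) | ((0 ^ 1) & 1)))) into (((0 | 1) & ((0 | 1) | b)) & ((0 ^ 1) | ((0 ^ 1) & 1)))
step 3: absorb_or (→) rewrites ((0 ^ 1) | ((0 ^ 1) & 1)) into (0 ^ 1), now (((0 | 1) & ((0 | 1) | b)) & (0 ^ 1))
step 4: absorb_and (→) rewrites ((0 | 1) & ((0 | 1) | b)) into (0 | 1), reaching cost 7 (bound 7)

((0 | 1) & (0 ^ 1))   [cost 7]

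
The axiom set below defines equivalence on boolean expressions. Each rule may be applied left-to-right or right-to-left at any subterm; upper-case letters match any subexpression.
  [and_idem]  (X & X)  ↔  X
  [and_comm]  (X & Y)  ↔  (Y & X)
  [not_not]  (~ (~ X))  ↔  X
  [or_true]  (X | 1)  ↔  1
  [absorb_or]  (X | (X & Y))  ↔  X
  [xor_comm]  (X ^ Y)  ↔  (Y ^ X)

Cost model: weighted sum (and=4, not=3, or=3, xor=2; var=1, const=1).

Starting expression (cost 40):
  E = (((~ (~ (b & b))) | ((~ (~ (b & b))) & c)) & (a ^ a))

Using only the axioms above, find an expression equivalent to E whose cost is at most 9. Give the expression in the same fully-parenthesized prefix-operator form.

(1) ((~ (~ (b & b))) | ((~ (~ (b & b))) & c))  =[absorb_or →]=  (~ (~ (b & b)))    ⊢ ((~ (~ (b & b))) & (a ^ a))
(2) (b & b)  =[and_idem →]=  b    ⊢ ((~ (~ b)) & (a ^ a))
(3) (~ (~ b))  =[not_not →]=  b    ⊢ cost 9, within 9

(b & (a ^ a))   [cost 9]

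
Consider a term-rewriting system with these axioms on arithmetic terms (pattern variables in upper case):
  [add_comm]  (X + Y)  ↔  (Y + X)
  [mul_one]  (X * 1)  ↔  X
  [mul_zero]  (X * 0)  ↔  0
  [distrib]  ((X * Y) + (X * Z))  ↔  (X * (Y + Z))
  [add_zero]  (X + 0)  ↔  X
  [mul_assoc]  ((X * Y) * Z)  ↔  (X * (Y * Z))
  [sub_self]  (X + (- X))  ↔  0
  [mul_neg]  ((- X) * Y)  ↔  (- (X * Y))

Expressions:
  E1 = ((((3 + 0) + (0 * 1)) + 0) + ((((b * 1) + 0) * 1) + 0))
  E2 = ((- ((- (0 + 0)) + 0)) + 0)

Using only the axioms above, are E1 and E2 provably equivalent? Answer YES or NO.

NO

The axioms are sound identities: if E1 ↔* E2 then E1 and E2 evaluate identically under any assignment.
Under b=0: E1 evaluates to 3, E2 to 0. Distinct ⇒ no rewrite sequence connects them.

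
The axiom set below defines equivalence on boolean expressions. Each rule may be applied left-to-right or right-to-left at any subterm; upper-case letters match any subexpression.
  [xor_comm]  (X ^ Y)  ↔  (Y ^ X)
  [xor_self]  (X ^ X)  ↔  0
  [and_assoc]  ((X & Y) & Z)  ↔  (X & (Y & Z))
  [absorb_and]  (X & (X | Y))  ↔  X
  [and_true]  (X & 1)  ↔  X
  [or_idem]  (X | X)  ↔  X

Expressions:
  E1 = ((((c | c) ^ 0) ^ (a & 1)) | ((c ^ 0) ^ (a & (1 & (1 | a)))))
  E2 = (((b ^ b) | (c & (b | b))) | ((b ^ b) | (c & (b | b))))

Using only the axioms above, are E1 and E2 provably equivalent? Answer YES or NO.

The axioms are sound identities: if E1 ↔* E2 then E1 and E2 evaluate identically under any assignment.
Under a=0, b=0, c=1: E1 evaluates to 1, E2 to 0. Distinct ⇒ no rewrite sequence connects them.

NO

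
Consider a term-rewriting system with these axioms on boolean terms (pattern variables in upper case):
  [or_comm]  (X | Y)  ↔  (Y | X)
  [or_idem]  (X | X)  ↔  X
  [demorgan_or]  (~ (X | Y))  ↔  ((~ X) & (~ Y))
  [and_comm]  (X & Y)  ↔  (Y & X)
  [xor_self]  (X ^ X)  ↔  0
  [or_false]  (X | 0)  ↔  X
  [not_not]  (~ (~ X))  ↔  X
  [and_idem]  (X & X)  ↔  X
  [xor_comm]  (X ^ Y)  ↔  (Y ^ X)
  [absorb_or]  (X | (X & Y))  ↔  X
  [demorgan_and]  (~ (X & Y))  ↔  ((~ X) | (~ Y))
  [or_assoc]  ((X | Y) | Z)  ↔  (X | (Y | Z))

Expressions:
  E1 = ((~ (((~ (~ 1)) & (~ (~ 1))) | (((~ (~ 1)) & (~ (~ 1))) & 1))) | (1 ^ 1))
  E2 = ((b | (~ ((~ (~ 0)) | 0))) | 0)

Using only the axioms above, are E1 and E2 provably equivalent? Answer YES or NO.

NO

Every axiom is a valid identity, so a rewrite proof would force E1 and E2 to agree under every assignment.
At b=0: E1 = 0 but E2 = 1; they differ, so no derivation exists.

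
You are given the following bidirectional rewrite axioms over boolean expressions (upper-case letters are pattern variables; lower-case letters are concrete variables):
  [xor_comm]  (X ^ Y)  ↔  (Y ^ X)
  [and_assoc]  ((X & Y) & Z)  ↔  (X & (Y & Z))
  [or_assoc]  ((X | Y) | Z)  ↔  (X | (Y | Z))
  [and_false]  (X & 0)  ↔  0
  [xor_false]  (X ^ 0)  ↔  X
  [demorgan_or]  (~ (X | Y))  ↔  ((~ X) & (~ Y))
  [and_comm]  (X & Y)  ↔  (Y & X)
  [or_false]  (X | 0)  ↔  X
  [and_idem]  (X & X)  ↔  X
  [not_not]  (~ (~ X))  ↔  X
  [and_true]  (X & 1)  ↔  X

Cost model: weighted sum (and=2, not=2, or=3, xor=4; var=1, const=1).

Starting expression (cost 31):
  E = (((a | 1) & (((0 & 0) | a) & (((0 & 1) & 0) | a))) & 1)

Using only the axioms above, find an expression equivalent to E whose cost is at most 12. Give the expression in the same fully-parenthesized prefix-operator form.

step 1: and_true (→) rewrites (0 & 1) into 0, now (((a | 1) & (((0 & 0) | a) & ((0 & 0) | a))) & 1)
step 2: and_true (→) rewrites (((a | 1) & (((0 & 0) | a) & ((0 & 0) | a))) & 1) into ((a | 1) & (((0 & 0) | a) & ((0 & 0) | a)))
step 3: and_idem (→) rewrites (((0 & 0) | a) & ((0 & 0) | a)) into ((0 & 0) | a), now ((a | 1) & ((0 & 0) | a))
step 4: and_idem (→) rewrites (0 & 0) into 0, reaching cost 12 (bound 12)

((a | 1) & (0 | a))   [cost 12]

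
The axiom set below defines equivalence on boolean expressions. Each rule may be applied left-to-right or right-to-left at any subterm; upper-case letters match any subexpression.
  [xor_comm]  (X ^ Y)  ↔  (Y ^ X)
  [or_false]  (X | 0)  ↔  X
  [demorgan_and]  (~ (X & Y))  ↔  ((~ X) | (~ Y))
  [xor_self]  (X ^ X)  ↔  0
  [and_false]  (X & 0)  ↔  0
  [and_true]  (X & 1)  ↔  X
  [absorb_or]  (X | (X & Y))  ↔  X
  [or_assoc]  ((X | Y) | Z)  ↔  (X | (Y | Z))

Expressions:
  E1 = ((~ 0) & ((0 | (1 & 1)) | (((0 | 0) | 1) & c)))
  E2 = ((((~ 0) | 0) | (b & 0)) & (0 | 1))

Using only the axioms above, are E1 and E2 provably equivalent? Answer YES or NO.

step 1: and_true (→) rewrites (1 & 1) into 1, now ((~ 0) & ((0 | 1) | (((0 | 0) | 1) & c)))
step 2: or_false (→) rewrites (0 | 0) into 0, now ((~ 0) & ((0 | 1) | ((0 | 1) & c)))
step 3: absorb_or (→) rewrites ((0 | 1) | ((0 | 1) & c)) into (0 | 1), now ((~ 0) & (0 | 1))
step 4: or_false (←) rewrites (~ 0) into ((~ 0) | 0), now (((~ 0) | 0) & (0 | 1))
step 5: or_false (←) rewrites ((~ 0) | 0) into (((~ 0) | 0) | 0), now ((((~ 0) | 0) | 0) & (0 | 1))
step 6: and_false (←) rewrites 0 into (b & 0), which is E2

YES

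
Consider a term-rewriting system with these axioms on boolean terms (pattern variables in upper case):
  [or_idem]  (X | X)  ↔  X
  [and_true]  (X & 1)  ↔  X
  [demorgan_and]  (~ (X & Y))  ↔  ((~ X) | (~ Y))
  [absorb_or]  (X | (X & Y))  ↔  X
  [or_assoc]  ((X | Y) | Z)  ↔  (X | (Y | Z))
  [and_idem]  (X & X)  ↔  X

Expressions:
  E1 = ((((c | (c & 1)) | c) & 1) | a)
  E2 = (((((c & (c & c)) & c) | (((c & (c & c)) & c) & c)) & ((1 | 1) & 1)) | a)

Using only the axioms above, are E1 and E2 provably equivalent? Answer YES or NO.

YES

1. [and_true →] (((c | (c & 1)) | c) & 1)  →  ((c | (c & 1)) | c);  E1 = (((c | (c & 1)) | c) | a)
2. [absorb_or →] (c | (c & 1))  →  c;  E1 = ((c | c) | a)
3. [or_idem →] (c | c)  →  c;  E1 = (c | a)
4. [and_true ←] c  →  (c & 1);  E1 = ((c & 1) | a)
5. [or_idem ←] 1  →  (1 | 1);  E1 = ((c & (1 | 1)) | a)
6. [and_idem ←] c  →  (c & c);  E1 = (((c & c) & (1 | 1)) | a)
7. [and_idem ←] c  →  (c & c);  E1 = ((((c & c) & c) & (1 | 1)) | a)
8. [and_idem ←] c  →  (c & c);  E1 = ((((c & (c & c)) & c) & (1 | 1)) | a)
9. [and_true ←] (1 | 1)  →  ((1 | 1) & 1);  E1 = ((((c & (c & c)) & c) & ((1 | 1) & 1)) | a)
10. [absorb_or ←] ((c & (c & c)) & c)  →  (((c & (c & c)) & c) | (((c & (c & c)) & c) & c));  this is E2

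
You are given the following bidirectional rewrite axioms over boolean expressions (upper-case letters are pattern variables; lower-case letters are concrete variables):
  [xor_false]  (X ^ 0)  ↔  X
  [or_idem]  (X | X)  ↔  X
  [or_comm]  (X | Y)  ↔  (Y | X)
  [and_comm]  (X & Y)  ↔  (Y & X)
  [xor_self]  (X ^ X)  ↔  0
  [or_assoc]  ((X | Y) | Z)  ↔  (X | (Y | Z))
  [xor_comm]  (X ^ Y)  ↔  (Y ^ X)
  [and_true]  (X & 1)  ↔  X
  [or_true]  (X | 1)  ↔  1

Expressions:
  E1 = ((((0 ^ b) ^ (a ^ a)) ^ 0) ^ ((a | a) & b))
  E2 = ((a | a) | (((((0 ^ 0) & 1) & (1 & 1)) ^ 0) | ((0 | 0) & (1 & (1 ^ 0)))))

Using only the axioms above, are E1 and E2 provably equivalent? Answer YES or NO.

NO

The axioms are sound identities: if E1 ↔* E2 then E1 and E2 evaluate identically under any assignment.
Under a=0, b=1: E1 evaluates to 1, E2 to 0. Distinct ⇒ no rewrite sequence connects them.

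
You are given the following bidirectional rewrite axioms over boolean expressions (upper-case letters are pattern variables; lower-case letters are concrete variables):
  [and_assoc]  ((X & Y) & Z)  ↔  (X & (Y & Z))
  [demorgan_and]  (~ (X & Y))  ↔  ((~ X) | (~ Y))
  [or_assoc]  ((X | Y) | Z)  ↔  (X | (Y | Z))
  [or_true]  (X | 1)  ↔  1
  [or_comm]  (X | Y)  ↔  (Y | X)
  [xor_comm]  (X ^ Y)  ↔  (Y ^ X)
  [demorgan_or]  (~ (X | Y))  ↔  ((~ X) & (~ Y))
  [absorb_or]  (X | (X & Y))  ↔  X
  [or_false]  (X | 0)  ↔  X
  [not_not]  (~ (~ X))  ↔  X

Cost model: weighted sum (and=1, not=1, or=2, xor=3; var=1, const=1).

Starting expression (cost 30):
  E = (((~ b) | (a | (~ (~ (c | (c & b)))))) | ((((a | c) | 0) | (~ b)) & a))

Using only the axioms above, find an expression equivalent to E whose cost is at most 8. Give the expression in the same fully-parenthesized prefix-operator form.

((a | c) | (~ b))   [cost 8]

step 1: absorb_or (→) rewrites (c | (c & b)) into c, now (((~ b) | (a | (~ (~ c)))) | ((((a | c) | 0) | (~ b)) & a))
step 2: or_comm (→) rewrites ((~ b) | (a | (~ (~ c)))) into ((a | (~ (~ c))) | (~ b)), now (((a | (~ (~ c))) | (~ b)) | ((((a | c) | 0) | (~ b)) & a))
step 3: or_false (→) rewrites ((a | c) | 0) into (a | c), now (((a | (~ (~ c))) | (~ b)) | (((a | c) | (~ b)) & a))
step 4: not_not (→) rewrites (~ (~ c)) into c, now (((a | c) | (~ b)) | (((a | c) | (~ b)) & a))
step 5: absorb_or (→) rewrites (((a | c) | (~ b)) | (((a | c) | (~ b)) & a)) into ((a | c) | (~ b)), reaching cost 8 (bound 8)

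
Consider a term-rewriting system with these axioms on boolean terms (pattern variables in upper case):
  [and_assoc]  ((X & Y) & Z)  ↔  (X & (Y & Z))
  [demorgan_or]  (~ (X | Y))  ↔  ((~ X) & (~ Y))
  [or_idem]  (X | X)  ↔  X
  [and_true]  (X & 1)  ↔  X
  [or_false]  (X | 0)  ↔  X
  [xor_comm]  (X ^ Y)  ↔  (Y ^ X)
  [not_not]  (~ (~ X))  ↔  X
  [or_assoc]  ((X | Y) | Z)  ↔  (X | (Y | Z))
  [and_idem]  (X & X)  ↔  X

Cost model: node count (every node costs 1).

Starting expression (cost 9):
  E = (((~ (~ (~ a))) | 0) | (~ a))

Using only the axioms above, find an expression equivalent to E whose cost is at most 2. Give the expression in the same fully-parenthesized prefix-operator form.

1. [not_not →] (~ (~ a))  →  a;  E = (((~ a) | 0) | (~ a))
2. [or_false →] ((~ a) | 0)  →  (~ a);  E = ((~ a) | (~ a))
3. [or_idem →] ((~ a) | (~ a))  →  (~ a);  cost 2 ≤ 2, done

(~ a)   [cost 2]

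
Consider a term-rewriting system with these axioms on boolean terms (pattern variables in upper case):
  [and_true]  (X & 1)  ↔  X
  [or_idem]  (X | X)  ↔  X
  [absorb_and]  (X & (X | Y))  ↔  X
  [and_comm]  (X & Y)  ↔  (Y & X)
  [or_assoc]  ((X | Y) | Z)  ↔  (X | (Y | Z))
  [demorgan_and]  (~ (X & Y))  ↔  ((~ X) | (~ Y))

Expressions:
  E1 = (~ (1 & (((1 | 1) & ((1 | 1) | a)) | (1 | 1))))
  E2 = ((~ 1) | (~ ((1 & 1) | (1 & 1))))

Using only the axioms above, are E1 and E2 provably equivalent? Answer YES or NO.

YES

step 1: absorb_and (→) rewrites ((1 | 1) & ((1 | 1) | a)) into (1 | 1), now (~ (1 & ((1 | 1) | (1 | 1))))
step 2: or_idem (→) rewrites ((1 | 1) | (1 | 1)) into (1 | 1), now (~ (1 & (1 | 1)))
step 3: absorb_and (→) rewrites (1 & (1 | 1)) into 1, now (~ 1)
step 4: or_idem (←) rewrites (~ 1) into ((~ 1) | (~ 1))
step 5: and_true (←) rewrites 1 into (1 & 1), now ((~ 1) | (~ (1 & 1)))
step 6: or_idem (←) rewrites (1 & 1) into ((1 & 1) | (1 & 1)), which is E2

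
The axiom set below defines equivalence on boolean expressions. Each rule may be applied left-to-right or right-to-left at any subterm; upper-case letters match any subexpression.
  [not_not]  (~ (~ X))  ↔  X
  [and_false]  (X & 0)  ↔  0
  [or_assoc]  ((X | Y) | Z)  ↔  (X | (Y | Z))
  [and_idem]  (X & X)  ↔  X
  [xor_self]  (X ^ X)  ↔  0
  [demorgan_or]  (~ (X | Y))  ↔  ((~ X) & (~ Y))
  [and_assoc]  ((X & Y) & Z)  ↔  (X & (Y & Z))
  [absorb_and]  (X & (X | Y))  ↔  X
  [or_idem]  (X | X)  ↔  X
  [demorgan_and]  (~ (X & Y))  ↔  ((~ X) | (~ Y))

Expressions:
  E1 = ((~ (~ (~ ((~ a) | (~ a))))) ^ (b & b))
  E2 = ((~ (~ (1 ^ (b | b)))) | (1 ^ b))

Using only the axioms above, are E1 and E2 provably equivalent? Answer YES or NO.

The axioms are sound identities: if E1 ↔* E2 then E1 and E2 evaluate identically under any assignment.
Under a=0, b=0: E1 evaluates to 0, E2 to 1. Distinct ⇒ no rewrite sequence connects them.

NO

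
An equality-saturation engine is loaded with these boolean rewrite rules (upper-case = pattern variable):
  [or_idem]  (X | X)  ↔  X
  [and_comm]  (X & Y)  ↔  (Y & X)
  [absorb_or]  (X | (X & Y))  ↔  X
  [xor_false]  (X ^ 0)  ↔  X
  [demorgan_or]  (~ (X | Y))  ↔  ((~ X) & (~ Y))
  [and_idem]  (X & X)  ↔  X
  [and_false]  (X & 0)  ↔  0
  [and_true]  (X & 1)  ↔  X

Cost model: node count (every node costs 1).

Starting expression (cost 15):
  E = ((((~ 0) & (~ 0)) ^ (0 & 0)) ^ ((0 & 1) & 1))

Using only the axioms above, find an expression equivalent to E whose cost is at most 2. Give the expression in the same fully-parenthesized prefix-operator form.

(~ 0)   [cost 2]

(1) ((~ 0) & (~ 0))  =[and_idem →]=  (~ 0)    ⊢ (((~ 0) ^ (0 & 0)) ^ ((0 & 1) & 1))
(2) ((0 & 1) & 1)  =[and_true →]=  (0 & 1)    ⊢ (((~ 0) ^ (0 & 0)) ^ (0 & 1))
(3) (0 & 0)  =[and_false →]=  0    ⊢ (((~ 0) ^ 0) ^ (0 & 1))
(4) (0 & 1)  =[and_true →]=  0    ⊢ (((~ 0) ^ 0) ^ 0)
(5) (((~ 0) ^ 0) ^ 0)  =[xor_false →]=  ((~ 0) ^ 0)
(6) ((~ 0) ^ 0)  =[xor_false →]=  (~ 0)    ⊢ cost 2, within 2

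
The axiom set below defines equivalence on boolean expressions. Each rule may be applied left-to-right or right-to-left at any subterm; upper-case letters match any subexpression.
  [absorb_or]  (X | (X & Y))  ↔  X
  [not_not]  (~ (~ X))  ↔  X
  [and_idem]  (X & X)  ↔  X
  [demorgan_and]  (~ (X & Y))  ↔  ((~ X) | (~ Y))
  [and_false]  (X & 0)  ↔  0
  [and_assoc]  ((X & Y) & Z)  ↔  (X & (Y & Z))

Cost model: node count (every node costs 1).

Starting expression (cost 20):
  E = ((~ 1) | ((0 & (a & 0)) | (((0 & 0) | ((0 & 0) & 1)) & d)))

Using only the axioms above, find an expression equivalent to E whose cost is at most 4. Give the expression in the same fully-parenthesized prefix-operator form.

((~ 1) | 0)   [cost 4]

step 1: absorb_or (→) rewrites ((0 & 0) | ((0 & 0) & 1)) into (0 & 0), now ((~ 1) | ((0 & (a & 0)) | ((0 & 0) & d)))
step 2: and_false (→) rewrites (a & 0) into 0, now ((~ 1) | ((0 & 0) | ((0 & 0) & d)))
step 3: absorb_or (→) rewrites ((0 & 0) | ((0 & 0) & d)) into (0 & 0), now ((~ 1) | (0 & 0))
step 4: and_idem (→) rewrites (0 & 0) into 0, reaching cost 4 (bound 4)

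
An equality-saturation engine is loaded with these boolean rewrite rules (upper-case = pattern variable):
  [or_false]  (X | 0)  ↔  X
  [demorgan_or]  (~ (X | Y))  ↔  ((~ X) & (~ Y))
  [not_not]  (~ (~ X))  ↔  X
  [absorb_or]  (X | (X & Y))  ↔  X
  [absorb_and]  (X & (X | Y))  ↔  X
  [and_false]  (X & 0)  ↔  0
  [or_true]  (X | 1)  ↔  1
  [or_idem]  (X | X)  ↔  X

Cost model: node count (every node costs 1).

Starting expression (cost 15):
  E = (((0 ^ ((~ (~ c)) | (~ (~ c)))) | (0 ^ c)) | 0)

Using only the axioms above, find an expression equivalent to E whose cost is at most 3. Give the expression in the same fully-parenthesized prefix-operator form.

(0 ^ c)   [cost 3]

1. [or_false →] (((0 ^ ((~ (~ c)) | (~ (~ c)))) | (0 ^ c)) | 0)  →  ((0 ^ ((~ (~ c)) | (~ (~ c)))) | (0 ^ c))
2. [or_idem →] ((~ (~ c)) | (~ (~ c)))  →  (~ (~ c));  E = ((0 ^ (~ (~ c))) | (0 ^ c))
3. [not_not →] (~ (~ c))  →  c;  E = ((0 ^ c) | (0 ^ c))
4. [or_idem →] ((0 ^ c) | (0 ^ c))  →  (0 ^ c);  cost 3 ≤ 3, done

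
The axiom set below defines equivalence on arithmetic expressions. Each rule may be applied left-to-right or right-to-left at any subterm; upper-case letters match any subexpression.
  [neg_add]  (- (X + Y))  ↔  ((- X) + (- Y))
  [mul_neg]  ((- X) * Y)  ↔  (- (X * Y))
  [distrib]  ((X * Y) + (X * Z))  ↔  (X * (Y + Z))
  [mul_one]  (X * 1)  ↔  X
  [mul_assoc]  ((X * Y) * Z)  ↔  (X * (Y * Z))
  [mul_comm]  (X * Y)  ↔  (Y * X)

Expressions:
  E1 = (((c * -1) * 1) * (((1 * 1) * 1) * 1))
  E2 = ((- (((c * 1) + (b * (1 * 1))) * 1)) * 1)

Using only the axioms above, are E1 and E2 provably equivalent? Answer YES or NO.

NO

All listed rules preserve value, hence provable equivalence implies equal values everywhere; look for a separating assignment.
b=1, c=0 gives E1 ↦ 0, E2 ↦ -1; values differ ⇒ not provably equivalent.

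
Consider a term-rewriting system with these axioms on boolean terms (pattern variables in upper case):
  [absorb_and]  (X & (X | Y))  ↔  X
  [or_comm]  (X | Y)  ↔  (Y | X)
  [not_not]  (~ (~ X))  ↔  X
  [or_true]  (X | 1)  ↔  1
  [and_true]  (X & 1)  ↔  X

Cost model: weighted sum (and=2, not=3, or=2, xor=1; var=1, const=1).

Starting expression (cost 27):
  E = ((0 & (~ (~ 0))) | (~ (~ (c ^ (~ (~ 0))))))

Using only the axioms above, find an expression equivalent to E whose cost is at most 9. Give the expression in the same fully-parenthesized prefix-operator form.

1. [not_not →] (~ (~ 0))  →  0;  E = ((0 & (~ (~ 0))) | (~ (~ (c ^ 0))))
2. [not_not →] (~ (~ (c ^ 0)))  →  (c ^ 0);  E = ((0 & (~ (~ 0))) | (c ^ 0))
3. [not_not →] (~ (~ 0))  →  0;  cost 9 ≤ 9, done

((0 & 0) | (c ^ 0))   [cost 9]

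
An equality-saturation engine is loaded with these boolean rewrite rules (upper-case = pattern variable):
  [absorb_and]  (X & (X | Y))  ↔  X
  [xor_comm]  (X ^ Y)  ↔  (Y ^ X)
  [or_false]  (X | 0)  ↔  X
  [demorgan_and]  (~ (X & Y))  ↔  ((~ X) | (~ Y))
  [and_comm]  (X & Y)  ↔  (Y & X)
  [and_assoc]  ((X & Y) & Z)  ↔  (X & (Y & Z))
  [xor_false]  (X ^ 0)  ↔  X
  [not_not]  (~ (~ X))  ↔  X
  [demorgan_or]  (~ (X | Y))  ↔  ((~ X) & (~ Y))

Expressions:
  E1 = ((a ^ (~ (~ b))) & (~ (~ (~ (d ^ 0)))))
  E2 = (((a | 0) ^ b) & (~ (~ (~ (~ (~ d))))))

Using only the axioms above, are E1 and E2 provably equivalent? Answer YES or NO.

YES

(1) (~ (~ (~ (d ^ 0))))  =[not_not →]=  (~ (d ^ 0))    ⊢ ((a ^ (~ (~ b))) & (~ (d ^ 0)))
(2) (d ^ 0)  =[xor_false →]=  d    ⊢ ((a ^ (~ (~ b))) & (~ d))
(3) (~ (~ b))  =[not_not →]=  b    ⊢ ((a ^ b) & (~ d))
(4) a  =[or_false ←]=  (a | 0)    ⊢ (((a | 0) ^ b) & (~ d))
(5) (~ d)  =[not_not ←]=  (~ (~ (~ d)))    ⊢ (((a | 0) ^ b) & (~ (~ (~ d))))
(6) (~ (~ d))  =[not_not ←]=  (~ (~ (~ (~ d))))    ⊢ E2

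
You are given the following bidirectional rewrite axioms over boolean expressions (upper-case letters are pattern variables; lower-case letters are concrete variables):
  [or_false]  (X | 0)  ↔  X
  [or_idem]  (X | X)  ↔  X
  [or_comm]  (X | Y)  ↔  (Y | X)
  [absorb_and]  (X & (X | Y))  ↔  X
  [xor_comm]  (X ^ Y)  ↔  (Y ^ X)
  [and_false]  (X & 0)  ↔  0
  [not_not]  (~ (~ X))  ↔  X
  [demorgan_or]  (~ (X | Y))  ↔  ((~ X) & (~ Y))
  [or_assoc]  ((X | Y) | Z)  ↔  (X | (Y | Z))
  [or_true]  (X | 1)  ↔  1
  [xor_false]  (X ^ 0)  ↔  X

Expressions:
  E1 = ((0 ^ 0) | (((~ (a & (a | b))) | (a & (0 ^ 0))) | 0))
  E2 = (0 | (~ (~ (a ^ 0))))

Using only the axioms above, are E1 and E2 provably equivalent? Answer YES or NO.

Every axiom is a valid identity, so a rewrite proof would force E1 and E2 to agree under every assignment.
At a=0, b=0: E1 = 1 but E2 = 0; they differ, so no derivation exists.

NO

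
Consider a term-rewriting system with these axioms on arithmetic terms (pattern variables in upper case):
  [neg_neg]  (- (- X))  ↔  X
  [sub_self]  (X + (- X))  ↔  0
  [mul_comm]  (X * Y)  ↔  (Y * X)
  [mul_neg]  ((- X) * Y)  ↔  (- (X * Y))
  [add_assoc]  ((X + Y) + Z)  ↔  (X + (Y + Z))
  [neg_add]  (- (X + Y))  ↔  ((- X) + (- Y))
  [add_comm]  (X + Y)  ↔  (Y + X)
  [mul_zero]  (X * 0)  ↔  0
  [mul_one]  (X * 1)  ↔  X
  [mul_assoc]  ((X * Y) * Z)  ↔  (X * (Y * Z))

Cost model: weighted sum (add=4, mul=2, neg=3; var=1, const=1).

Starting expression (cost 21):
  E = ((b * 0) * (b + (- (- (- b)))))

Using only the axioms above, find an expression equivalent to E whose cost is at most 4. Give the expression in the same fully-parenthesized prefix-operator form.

1. [neg_neg →] (- (- (- b)))  →  (- b);  E = ((b * 0) * (b + (- b)))
2. [mul_assoc →] ((b * 0) * (b + (- b)))  →  (b * (0 * (b + (- b))))
3. [sub_self →] (b + (- b))  →  0;  E = (b * (0 * 0))
4. [mul_zero →] (0 * 0)  →  0;  cost 4 ≤ 4, done

(b * 0)   [cost 4]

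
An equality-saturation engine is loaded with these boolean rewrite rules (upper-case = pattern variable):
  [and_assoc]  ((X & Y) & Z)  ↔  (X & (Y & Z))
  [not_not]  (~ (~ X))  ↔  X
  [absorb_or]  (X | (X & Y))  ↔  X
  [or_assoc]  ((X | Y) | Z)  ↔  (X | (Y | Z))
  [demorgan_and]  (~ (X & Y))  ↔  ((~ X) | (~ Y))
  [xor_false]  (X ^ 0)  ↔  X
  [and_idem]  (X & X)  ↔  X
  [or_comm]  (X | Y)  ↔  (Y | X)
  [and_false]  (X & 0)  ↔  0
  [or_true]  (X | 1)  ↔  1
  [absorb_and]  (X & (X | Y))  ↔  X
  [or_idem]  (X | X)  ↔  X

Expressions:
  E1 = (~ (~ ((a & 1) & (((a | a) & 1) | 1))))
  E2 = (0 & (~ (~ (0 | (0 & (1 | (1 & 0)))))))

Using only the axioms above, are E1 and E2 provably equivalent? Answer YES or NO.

NO

The axioms are sound identities: if E1 ↔* E2 then E1 and E2 evaluate identically under any assignment.
Under a=1: E1 evaluates to 1, E2 to 0. Distinct ⇒ no rewrite sequence connects them.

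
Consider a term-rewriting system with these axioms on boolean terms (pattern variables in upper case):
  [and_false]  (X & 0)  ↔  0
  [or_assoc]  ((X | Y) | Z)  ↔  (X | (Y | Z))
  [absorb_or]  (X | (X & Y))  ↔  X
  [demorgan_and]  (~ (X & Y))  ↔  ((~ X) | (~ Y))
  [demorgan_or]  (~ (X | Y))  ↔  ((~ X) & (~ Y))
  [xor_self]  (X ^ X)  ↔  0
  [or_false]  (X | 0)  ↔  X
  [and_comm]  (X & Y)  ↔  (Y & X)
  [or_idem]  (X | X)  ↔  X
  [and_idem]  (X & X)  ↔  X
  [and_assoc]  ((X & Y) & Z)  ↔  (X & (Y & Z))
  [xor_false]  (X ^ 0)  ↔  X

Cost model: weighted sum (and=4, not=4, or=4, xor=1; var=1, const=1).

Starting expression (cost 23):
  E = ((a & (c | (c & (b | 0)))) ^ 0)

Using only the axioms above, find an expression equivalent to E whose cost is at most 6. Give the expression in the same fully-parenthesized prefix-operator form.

(a & c)   [cost 6]

1. [or_false →] (b | 0)  →  b;  E = ((a & (c | (c & b))) ^ 0)
2. [absorb_or →] (c | (c & b))  →  c;  E = ((a & c) ^ 0)
3. [xor_false →] ((a & c) ^ 0)  →  (a & c);  cost 6 ≤ 6, done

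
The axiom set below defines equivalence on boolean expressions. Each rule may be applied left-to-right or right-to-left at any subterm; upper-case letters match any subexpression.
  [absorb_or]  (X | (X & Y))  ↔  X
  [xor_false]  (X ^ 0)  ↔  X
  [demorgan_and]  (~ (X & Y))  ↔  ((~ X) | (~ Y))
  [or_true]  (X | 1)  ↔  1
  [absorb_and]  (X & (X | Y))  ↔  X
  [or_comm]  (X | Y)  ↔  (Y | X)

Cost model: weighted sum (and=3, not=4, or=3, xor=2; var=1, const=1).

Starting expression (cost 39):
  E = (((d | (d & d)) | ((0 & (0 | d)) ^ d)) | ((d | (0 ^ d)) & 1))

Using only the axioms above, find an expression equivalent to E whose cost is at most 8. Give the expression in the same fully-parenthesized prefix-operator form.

(1) (0 & (0 | d))  =[absorb_and →]=  0    ⊢ (((d | (d & d)) | (0 ^ d)) | ((d | (0 ^ d)) & 1))
(2) (d | (d & d))  =[absorb_or →]=  d    ⊢ ((d | (0 ^ d)) | ((d | (0 ^ d)) & 1))
(3) ((d | (0 ^ d)) | ((d | (0 ^ d)) & 1))  =[absorb_or →]=  (d | (0 ^ d))    ⊢ cost 8, within 8

(d | (0 ^ d))   [cost 8]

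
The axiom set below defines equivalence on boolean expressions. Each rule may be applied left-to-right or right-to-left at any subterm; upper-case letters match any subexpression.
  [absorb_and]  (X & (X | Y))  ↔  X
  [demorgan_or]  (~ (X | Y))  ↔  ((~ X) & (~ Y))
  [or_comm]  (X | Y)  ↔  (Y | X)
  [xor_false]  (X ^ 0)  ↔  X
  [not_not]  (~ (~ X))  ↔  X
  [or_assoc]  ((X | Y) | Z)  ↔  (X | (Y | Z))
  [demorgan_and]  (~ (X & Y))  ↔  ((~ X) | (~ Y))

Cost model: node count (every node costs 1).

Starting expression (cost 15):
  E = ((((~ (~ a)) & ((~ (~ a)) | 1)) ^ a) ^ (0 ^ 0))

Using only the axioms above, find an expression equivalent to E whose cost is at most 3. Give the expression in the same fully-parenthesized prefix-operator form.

(a ^ a)   [cost 3]

step 1: absorb_and (→) rewrites ((~ (~ a)) & ((~ (~ a)) | 1)) into (~ (~ a)), now (((~ (~ a)) ^ a) ^ (0 ^ 0))
step 2: xor_false (→) rewrites (0 ^ 0) into 0, now (((~ (~ a)) ^ a) ^ 0)
step 3: xor_false (→) rewrites (((~ (~ a)) ^ a) ^ 0) into ((~ (~ a)) ^ a)
step 4: not_not (→) rewrites (~ (~ a)) into a, reaching cost 3 (bound 3)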